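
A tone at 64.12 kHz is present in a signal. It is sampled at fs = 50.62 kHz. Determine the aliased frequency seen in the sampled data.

13.5 kHz

64.12 kHz mod fs = 13.5 kHz.
13.5 kHz ≤ fs/2 = 25.31 kHz, appears at 13.5 kHz.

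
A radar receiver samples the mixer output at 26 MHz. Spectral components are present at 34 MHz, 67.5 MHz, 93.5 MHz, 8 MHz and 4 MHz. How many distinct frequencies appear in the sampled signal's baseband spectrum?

3

fs/2 = 13 MHz.
34 MHz mod fs = 8 MHz.
8 MHz ≤ fs/2 = 13 MHz, appears at 8 MHz.
67.5 MHz mod fs = 15.5 MHz.
15.5 MHz > fs/2 = 13 MHz, folds to fs − 15.5 MHz = 10.5 MHz.
93.5 MHz mod fs = 15.5 MHz.
15.5 MHz > fs/2 = 13 MHz, folds to fs − 15.5 MHz = 10.5 MHz.
8 MHz ≤ fs/2 = 13 MHz, passes unchanged.
4 MHz ≤ fs/2 = 13 MHz, passes unchanged.
Distinct values: {4 MHz, 8 MHz, 10.5 MHz} → 3.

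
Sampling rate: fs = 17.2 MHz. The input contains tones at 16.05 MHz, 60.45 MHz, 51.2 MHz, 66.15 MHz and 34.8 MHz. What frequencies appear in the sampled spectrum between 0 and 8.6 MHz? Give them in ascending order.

fs/2 = 8.6 MHz.
16.05 MHz > fs/2 = 8.6 MHz, folds to fs − 16.05 MHz = 1.15 MHz.
60.45 MHz mod fs = 8.85 MHz.
8.85 MHz > fs/2 = 8.6 MHz, folds to fs − 8.85 MHz = 8.35 MHz.
51.2 MHz mod fs = 16.8 MHz.
16.8 MHz > fs/2 = 8.6 MHz, folds to fs − 16.8 MHz = 0.4 MHz.
66.15 MHz mod fs = 14.55 MHz.
14.55 MHz > fs/2 = 8.6 MHz, folds to fs − 14.55 MHz = 2.65 MHz.
34.8 MHz mod fs = 0.4 MHz.
0.4 MHz ≤ fs/2 = 8.6 MHz, appears at 0.4 MHz.
Distinct values: {0.4 MHz, 1.15 MHz, 2.65 MHz, 8.35 MHz}.

0.4 MHz, 1.15 MHz, 2.65 MHz, 8.35 MHz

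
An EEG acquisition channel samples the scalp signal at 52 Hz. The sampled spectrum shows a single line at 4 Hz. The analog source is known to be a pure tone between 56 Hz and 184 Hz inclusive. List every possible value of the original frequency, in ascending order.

56 Hz, 100 Hz, 108 Hz, 152 Hz, 160 Hz

Frequencies that alias to 4 Hz are k·fs ± 4 Hz for integer k ≥ 0.
k=0: 4 Hz.
k=1: 48 Hz, 56 Hz.
k=2: 100 Hz, 108 Hz.
k=3: 152 Hz, 160 Hz.
k=4: 204 Hz, 212 Hz.
Within [56 Hz, 184 Hz]: 56 Hz, 100 Hz, 108 Hz, 152 Hz, 160 Hz.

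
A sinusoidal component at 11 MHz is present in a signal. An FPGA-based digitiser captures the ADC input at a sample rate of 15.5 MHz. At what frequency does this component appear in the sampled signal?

11 MHz > fs/2 = 7.75 MHz, folds to fs − 11 MHz = 4.5 MHz.

4.5 MHz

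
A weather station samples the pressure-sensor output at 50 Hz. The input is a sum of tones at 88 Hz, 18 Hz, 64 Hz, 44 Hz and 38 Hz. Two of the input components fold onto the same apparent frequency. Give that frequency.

fs/2 = 25 Hz.
88 Hz mod fs = 38 Hz.
38 Hz > fs/2 = 25 Hz, folds to fs − 38 Hz = 12 Hz.
18 Hz ≤ fs/2 = 25 Hz, passes unchanged.
64 Hz mod fs = 14 Hz.
14 Hz ≤ fs/2 = 25 Hz, appears at 14 Hz.
44 Hz > fs/2 = 25 Hz, folds to fs − 44 Hz = 6 Hz.
38 Hz > fs/2 = 25 Hz, folds to fs − 38 Hz = 12 Hz.
38 Hz and 88 Hz both map to 12 Hz.

12 Hz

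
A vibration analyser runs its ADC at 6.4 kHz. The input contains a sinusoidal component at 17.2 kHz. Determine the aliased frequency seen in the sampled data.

2 kHz

17.2 kHz mod fs = 4.4 kHz.
4.4 kHz > fs/2 = 3.2 kHz, folds to fs − 4.4 kHz = 2 kHz.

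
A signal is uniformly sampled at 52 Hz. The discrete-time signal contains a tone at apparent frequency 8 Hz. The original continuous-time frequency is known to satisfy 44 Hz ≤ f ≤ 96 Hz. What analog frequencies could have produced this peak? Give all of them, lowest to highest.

Frequencies that alias to 8 Hz are k·fs ± 8 Hz for integer k ≥ 0.
k=0: 8 Hz.
k=1: 44 Hz, 60 Hz.
k=2: 96 Hz, 112 Hz.
k=3: 148 Hz, 164 Hz.
Within [44 Hz, 96 Hz]: 44 Hz, 60 Hz, 96 Hz.

44 Hz, 60 Hz, 96 Hz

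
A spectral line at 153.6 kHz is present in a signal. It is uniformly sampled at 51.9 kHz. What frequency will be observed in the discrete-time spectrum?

2.1 kHz

153.6 kHz mod fs = 49.8 kHz.
49.8 kHz > fs/2 = 25.95 kHz, folds to fs − 49.8 kHz = 2.1 kHz.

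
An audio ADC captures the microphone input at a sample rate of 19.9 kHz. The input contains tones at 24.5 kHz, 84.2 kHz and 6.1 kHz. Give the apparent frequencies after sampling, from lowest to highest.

4.6 kHz, 6.1 kHz

fs/2 = 9.95 kHz.
24.5 kHz mod fs = 4.6 kHz.
4.6 kHz ≤ fs/2 = 9.95 kHz, appears at 4.6 kHz.
84.2 kHz mod fs = 4.6 kHz.
4.6 kHz ≤ fs/2 = 9.95 kHz, appears at 4.6 kHz.
6.1 kHz ≤ fs/2 = 9.95 kHz, passes unchanged.
Distinct values: {4.6 kHz, 6.1 kHz}.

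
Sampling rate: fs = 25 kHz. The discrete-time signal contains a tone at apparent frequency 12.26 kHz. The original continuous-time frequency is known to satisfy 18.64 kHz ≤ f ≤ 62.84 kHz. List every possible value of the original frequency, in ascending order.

37.26 kHz, 37.74 kHz, 62.26 kHz, 62.74 kHz

Frequencies that alias to 12.26 kHz are k·fs ± 12.26 kHz for integer k ≥ 0.
k=0: 12.26 kHz.
k=1: 12.74 kHz, 37.26 kHz.
k=2: 37.74 kHz, 62.26 kHz.
k=3: 62.74 kHz, 87.26 kHz.
k=4: 87.74 kHz, 112.26 kHz.
Within [18.64 kHz, 62.84 kHz]: 37.26 kHz, 37.74 kHz, 62.26 kHz, 62.74 kHz.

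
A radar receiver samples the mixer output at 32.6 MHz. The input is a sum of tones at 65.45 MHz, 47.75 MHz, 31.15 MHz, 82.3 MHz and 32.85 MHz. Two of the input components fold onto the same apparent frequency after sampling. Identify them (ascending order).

fs/2 = 16.3 MHz.
65.45 MHz mod fs = 0.25 MHz.
0.25 MHz ≤ fs/2 = 16.3 MHz, appears at 0.25 MHz.
47.75 MHz mod fs = 15.15 MHz.
15.15 MHz ≤ fs/2 = 16.3 MHz, appears at 15.15 MHz.
31.15 MHz > fs/2 = 16.3 MHz, folds to fs − 31.15 MHz = 1.45 MHz.
82.3 MHz mod fs = 17.1 MHz.
17.1 MHz > fs/2 = 16.3 MHz, folds to fs − 17.1 MHz = 15.5 MHz.
32.85 MHz mod fs = 0.25 MHz.
0.25 MHz ≤ fs/2 = 16.3 MHz, appears at 0.25 MHz.
32.85 MHz and 65.45 MHz both map to 0.25 MHz.

32.85 MHz, 65.45 MHz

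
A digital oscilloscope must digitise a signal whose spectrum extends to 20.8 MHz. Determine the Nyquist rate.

Nyquist rate = 2 × 20.8 MHz = 41.6 MHz.

41.6 MHz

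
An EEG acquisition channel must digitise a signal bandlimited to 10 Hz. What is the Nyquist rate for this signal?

20 Hz

Nyquist rate = 2 × 10 Hz = 20 Hz.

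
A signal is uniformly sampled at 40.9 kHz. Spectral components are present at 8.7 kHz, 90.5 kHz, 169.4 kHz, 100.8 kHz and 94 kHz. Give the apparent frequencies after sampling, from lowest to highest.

fs/2 = 20.45 kHz.
8.7 kHz ≤ fs/2 = 20.45 kHz, passes unchanged.
90.5 kHz mod fs = 8.7 kHz.
8.7 kHz ≤ fs/2 = 20.45 kHz, appears at 8.7 kHz.
169.4 kHz mod fs = 5.8 kHz.
5.8 kHz ≤ fs/2 = 20.45 kHz, appears at 5.8 kHz.
100.8 kHz mod fs = 19 kHz.
19 kHz ≤ fs/2 = 20.45 kHz, appears at 19 kHz.
94 kHz mod fs = 12.2 kHz.
12.2 kHz ≤ fs/2 = 20.45 kHz, appears at 12.2 kHz.
Distinct values: {5.8 kHz, 8.7 kHz, 12.2 kHz, 19 kHz}.

5.8 kHz, 8.7 kHz, 12.2 kHz, 19 kHz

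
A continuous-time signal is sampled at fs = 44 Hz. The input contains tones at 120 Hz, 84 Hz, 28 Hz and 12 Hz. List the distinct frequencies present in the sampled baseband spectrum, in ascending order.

4 Hz, 12 Hz, 16 Hz

fs/2 = 22 Hz.
120 Hz mod fs = 32 Hz.
32 Hz > fs/2 = 22 Hz, folds to fs − 32 Hz = 12 Hz.
84 Hz mod fs = 40 Hz.
40 Hz > fs/2 = 22 Hz, folds to fs − 40 Hz = 4 Hz.
28 Hz > fs/2 = 22 Hz, folds to fs − 28 Hz = 16 Hz.
12 Hz ≤ fs/2 = 22 Hz, passes unchanged.
Distinct values: {4 Hz, 12 Hz, 16 Hz}.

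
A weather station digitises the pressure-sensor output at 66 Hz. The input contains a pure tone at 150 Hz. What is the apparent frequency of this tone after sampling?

150 Hz mod fs = 18 Hz.
18 Hz ≤ fs/2 = 33 Hz, appears at 18 Hz.

18 Hz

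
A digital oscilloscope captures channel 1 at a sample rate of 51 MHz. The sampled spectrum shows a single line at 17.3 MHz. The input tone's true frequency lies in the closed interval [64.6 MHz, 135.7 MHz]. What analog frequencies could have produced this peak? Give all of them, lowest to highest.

Frequencies that alias to 17.3 MHz are k·fs ± 17.3 MHz for integer k ≥ 0.
k=0: 17.3 MHz.
k=1: 33.7 MHz, 68.3 MHz.
k=2: 84.7 MHz, 119.3 MHz.
k=3: 135.7 MHz, 170.3 MHz.
k=4: 186.7 MHz, 221.3 MHz.
Within [64.6 MHz, 135.7 MHz]: 68.3 MHz, 84.7 MHz, 119.3 MHz, 135.7 MHz.

68.3 MHz, 84.7 MHz, 119.3 MHz, 135.7 MHz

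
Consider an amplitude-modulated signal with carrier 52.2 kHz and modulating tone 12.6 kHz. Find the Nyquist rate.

AM sidebands sit at fc ± fm = 39.6 kHz and 64.8 kHz.
Highest-frequency component: 64.8 kHz.
Nyquist rate = 2 × 64.8 kHz = 129.6 kHz.

129.6 kHz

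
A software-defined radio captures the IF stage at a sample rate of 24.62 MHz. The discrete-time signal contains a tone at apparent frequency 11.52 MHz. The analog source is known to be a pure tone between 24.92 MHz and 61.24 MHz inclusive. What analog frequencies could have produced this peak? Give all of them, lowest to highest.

36.14 MHz, 37.72 MHz, 60.76 MHz

Frequencies that alias to 11.52 MHz are k·fs ± 11.52 MHz for integer k ≥ 0.
k=0: 11.52 MHz.
k=1: 13.1 MHz, 36.14 MHz.
k=2: 37.72 MHz, 60.76 MHz.
k=3: 62.34 MHz, 85.38 MHz.
Within [24.92 MHz, 61.24 MHz]: 36.14 MHz, 37.72 MHz, 60.76 MHz.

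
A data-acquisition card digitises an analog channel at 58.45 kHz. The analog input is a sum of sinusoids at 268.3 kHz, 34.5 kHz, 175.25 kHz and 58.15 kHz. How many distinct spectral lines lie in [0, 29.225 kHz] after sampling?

fs/2 = 29.225 kHz.
268.3 kHz mod fs = 34.5 kHz.
34.5 kHz > fs/2 = 29.225 kHz, folds to fs − 34.5 kHz = 23.95 kHz.
34.5 kHz > fs/2 = 29.225 kHz, folds to fs − 34.5 kHz = 23.95 kHz.
175.25 kHz mod fs = 58.35 kHz.
58.35 kHz > fs/2 = 29.225 kHz, folds to fs − 58.35 kHz = 0.1 kHz.
58.15 kHz > fs/2 = 29.225 kHz, folds to fs − 58.15 kHz = 0.3 kHz.
Distinct values: {0.1 kHz, 0.3 kHz, 23.95 kHz} → 3.

3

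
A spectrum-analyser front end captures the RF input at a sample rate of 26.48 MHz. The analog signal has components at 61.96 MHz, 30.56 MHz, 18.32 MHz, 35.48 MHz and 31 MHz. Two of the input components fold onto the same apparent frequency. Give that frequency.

fs/2 = 13.24 MHz.
61.96 MHz mod fs = 9 MHz.
9 MHz ≤ fs/2 = 13.24 MHz, appears at 9 MHz.
30.56 MHz mod fs = 4.08 MHz.
4.08 MHz ≤ fs/2 = 13.24 MHz, appears at 4.08 MHz.
18.32 MHz > fs/2 = 13.24 MHz, folds to fs − 18.32 MHz = 8.16 MHz.
35.48 MHz mod fs = 9 MHz.
9 MHz ≤ fs/2 = 13.24 MHz, appears at 9 MHz.
31 MHz mod fs = 4.52 MHz.
4.52 MHz ≤ fs/2 = 13.24 MHz, appears at 4.52 MHz.
35.48 MHz and 61.96 MHz both map to 9 MHz.

9 MHz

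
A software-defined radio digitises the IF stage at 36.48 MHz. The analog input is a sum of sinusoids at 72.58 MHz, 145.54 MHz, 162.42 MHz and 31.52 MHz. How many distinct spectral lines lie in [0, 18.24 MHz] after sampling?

fs/2 = 18.24 MHz.
72.58 MHz mod fs = 36.1 MHz.
36.1 MHz > fs/2 = 18.24 MHz, folds to fs − 36.1 MHz = 0.38 MHz.
145.54 MHz mod fs = 36.1 MHz.
36.1 MHz > fs/2 = 18.24 MHz, folds to fs − 36.1 MHz = 0.38 MHz.
162.42 MHz mod fs = 16.5 MHz.
16.5 MHz ≤ fs/2 = 18.24 MHz, appears at 16.5 MHz.
31.52 MHz > fs/2 = 18.24 MHz, folds to fs − 31.52 MHz = 4.96 MHz.
Distinct values: {0.38 MHz, 4.96 MHz, 16.5 MHz} → 3.

3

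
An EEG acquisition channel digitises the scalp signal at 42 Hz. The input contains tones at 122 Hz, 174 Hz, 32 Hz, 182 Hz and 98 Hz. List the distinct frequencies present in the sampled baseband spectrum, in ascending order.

4 Hz, 6 Hz, 10 Hz, 14 Hz

fs/2 = 21 Hz.
122 Hz mod fs = 38 Hz.
38 Hz > fs/2 = 21 Hz, folds to fs − 38 Hz = 4 Hz.
174 Hz mod fs = 6 Hz.
6 Hz ≤ fs/2 = 21 Hz, appears at 6 Hz.
32 Hz > fs/2 = 21 Hz, folds to fs − 32 Hz = 10 Hz.
182 Hz mod fs = 14 Hz.
14 Hz ≤ fs/2 = 21 Hz, appears at 14 Hz.
98 Hz mod fs = 14 Hz.
14 Hz ≤ fs/2 = 21 Hz, appears at 14 Hz.
Distinct values: {4 Hz, 6 Hz, 10 Hz, 14 Hz}.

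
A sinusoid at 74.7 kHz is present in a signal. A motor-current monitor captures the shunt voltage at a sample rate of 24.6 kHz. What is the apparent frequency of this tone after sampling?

0.9 kHz

74.7 kHz mod fs = 0.9 kHz.
0.9 kHz ≤ fs/2 = 12.3 kHz, appears at 0.9 kHz.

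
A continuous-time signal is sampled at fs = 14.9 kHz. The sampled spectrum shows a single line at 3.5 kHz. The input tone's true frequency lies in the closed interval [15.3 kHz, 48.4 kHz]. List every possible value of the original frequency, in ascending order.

18.4 kHz, 26.3 kHz, 33.3 kHz, 41.2 kHz, 48.2 kHz

Frequencies that alias to 3.5 kHz are k·fs ± 3.5 kHz for integer k ≥ 0.
k=0: 3.5 kHz.
k=1: 11.4 kHz, 18.4 kHz.
k=2: 26.3 kHz, 33.3 kHz.
k=3: 41.2 kHz, 48.2 kHz.
k=4: 56.1 kHz, 63.1 kHz.
Within [15.3 kHz, 48.4 kHz]: 18.4 kHz, 26.3 kHz, 33.3 kHz, 41.2 kHz, 48.2 kHz.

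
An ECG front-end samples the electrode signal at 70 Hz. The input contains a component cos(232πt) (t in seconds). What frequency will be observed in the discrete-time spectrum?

ω = 232π rad/s → f = ω/(2π) = 116 Hz.
116 Hz mod fs = 46 Hz.
46 Hz > fs/2 = 35 Hz, folds to fs − 46 Hz = 24 Hz.

24 Hz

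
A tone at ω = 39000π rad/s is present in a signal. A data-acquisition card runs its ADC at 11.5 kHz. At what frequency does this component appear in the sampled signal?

3.5 kHz

ω = 39000π rad/s → f = ω/(2π) = 19500 Hz = 19.5 kHz.
19.5 kHz mod fs = 8 kHz.
8 kHz > fs/2 = 5.75 kHz, folds to fs − 8 kHz = 3.5 kHz.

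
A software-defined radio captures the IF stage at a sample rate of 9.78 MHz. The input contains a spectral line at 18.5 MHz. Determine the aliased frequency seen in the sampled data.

1.06 MHz

18.5 MHz mod fs = 8.72 MHz.
8.72 MHz > fs/2 = 4.89 MHz, folds to fs − 8.72 MHz = 1.06 MHz.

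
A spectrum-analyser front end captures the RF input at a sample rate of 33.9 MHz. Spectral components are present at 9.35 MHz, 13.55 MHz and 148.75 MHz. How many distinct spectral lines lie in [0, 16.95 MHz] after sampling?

fs/2 = 16.95 MHz.
9.35 MHz ≤ fs/2 = 16.95 MHz, passes unchanged.
13.55 MHz ≤ fs/2 = 16.95 MHz, passes unchanged.
148.75 MHz mod fs = 13.15 MHz.
13.15 MHz ≤ fs/2 = 16.95 MHz, appears at 13.15 MHz.
Distinct values: {9.35 MHz, 13.15 MHz, 13.55 MHz} → 3.

3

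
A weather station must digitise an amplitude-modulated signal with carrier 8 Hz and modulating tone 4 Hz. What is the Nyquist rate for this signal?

AM sidebands sit at fc ± fm = 4 Hz and 12 Hz.
Highest-frequency component: 12 Hz.
Nyquist rate = 2 × 12 Hz = 24 Hz.

24 Hz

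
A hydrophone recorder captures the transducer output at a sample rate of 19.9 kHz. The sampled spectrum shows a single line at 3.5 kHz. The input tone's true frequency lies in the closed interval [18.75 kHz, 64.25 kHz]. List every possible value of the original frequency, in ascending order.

Frequencies that alias to 3.5 kHz are k·fs ± 3.5 kHz for integer k ≥ 0.
k=0: 3.5 kHz.
k=1: 16.4 kHz, 23.4 kHz.
k=2: 36.3 kHz, 43.3 kHz.
k=3: 56.2 kHz, 63.2 kHz.
k=4: 76.1 kHz, 83.1 kHz.
Within [18.75 kHz, 64.25 kHz]: 23.4 kHz, 36.3 kHz, 43.3 kHz, 56.2 kHz, 63.2 kHz.

23.4 kHz, 36.3 kHz, 43.3 kHz, 56.2 kHz, 63.2 kHz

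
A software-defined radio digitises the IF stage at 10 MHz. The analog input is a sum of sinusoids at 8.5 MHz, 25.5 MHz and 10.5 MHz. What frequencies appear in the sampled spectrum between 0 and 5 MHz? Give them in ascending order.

fs/2 = 5 MHz.
8.5 MHz > fs/2 = 5 MHz, folds to fs − 8.5 MHz = 1.5 MHz.
25.5 MHz mod fs = 5.5 MHz.
5.5 MHz > fs/2 = 5 MHz, folds to fs − 5.5 MHz = 4.5 MHz.
10.5 MHz mod fs = 0.5 MHz.
0.5 MHz ≤ fs/2 = 5 MHz, appears at 0.5 MHz.
Distinct values: {0.5 MHz, 1.5 MHz, 4.5 MHz}.

0.5 MHz, 1.5 MHz, 4.5 MHz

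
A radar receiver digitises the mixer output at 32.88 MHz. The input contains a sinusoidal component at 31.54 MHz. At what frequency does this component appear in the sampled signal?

31.54 MHz > fs/2 = 16.44 MHz, folds to fs − 31.54 MHz = 1.34 MHz.

1.34 MHz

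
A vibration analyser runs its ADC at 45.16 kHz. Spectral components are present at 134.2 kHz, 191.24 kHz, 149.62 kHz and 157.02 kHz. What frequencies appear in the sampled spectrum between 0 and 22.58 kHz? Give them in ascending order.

fs/2 = 22.58 kHz.
134.2 kHz mod fs = 43.88 kHz.
43.88 kHz > fs/2 = 22.58 kHz, folds to fs − 43.88 kHz = 1.28 kHz.
191.24 kHz mod fs = 10.6 kHz.
10.6 kHz ≤ fs/2 = 22.58 kHz, appears at 10.6 kHz.
149.62 kHz mod fs = 14.14 kHz.
14.14 kHz ≤ fs/2 = 22.58 kHz, appears at 14.14 kHz.
157.02 kHz mod fs = 21.54 kHz.
21.54 kHz ≤ fs/2 = 22.58 kHz, appears at 21.54 kHz.
Distinct values: {1.28 kHz, 10.6 kHz, 14.14 kHz, 21.54 kHz}.

1.28 kHz, 10.6 kHz, 14.14 kHz, 21.54 kHz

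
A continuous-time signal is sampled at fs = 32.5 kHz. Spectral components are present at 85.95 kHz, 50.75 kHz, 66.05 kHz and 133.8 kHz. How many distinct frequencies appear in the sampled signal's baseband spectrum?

fs/2 = 16.25 kHz.
85.95 kHz mod fs = 20.95 kHz.
20.95 kHz > fs/2 = 16.25 kHz, folds to fs − 20.95 kHz = 11.55 kHz.
50.75 kHz mod fs = 18.25 kHz.
18.25 kHz > fs/2 = 16.25 kHz, folds to fs − 18.25 kHz = 14.25 kHz.
66.05 kHz mod fs = 1.05 kHz.
1.05 kHz ≤ fs/2 = 16.25 kHz, appears at 1.05 kHz.
133.8 kHz mod fs = 3.8 kHz.
3.8 kHz ≤ fs/2 = 16.25 kHz, appears at 3.8 kHz.
Distinct values: {1.05 kHz, 3.8 kHz, 11.55 kHz, 14.25 kHz} → 4.

4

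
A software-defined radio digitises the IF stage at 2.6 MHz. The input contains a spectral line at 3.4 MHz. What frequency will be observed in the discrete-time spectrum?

0.8 MHz

3.4 MHz mod fs = 0.8 MHz.
0.8 MHz ≤ fs/2 = 1.3 MHz, appears at 0.8 MHz.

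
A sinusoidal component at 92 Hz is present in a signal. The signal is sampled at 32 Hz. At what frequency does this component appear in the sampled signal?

92 Hz mod fs = 28 Hz.
28 Hz > fs/2 = 16 Hz, folds to fs − 28 Hz = 4 Hz.

4 Hz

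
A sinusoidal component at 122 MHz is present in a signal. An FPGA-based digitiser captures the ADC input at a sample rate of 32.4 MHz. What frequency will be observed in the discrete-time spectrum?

7.6 MHz

122 MHz mod fs = 24.8 MHz.
24.8 MHz > fs/2 = 16.2 MHz, folds to fs − 24.8 MHz = 7.6 MHz.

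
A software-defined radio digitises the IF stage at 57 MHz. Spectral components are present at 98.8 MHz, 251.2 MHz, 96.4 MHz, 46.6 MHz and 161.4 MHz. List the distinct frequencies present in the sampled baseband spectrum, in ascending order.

fs/2 = 28.5 MHz.
98.8 MHz mod fs = 41.8 MHz.
41.8 MHz > fs/2 = 28.5 MHz, folds to fs − 41.8 MHz = 15.2 MHz.
251.2 MHz mod fs = 23.2 MHz.
23.2 MHz ≤ fs/2 = 28.5 MHz, appears at 23.2 MHz.
96.4 MHz mod fs = 39.4 MHz.
39.4 MHz > fs/2 = 28.5 MHz, folds to fs − 39.4 MHz = 17.6 MHz.
46.6 MHz > fs/2 = 28.5 MHz, folds to fs − 46.6 MHz = 10.4 MHz.
161.4 MHz mod fs = 47.4 MHz.
47.4 MHz > fs/2 = 28.5 MHz, folds to fs − 47.4 MHz = 9.6 MHz.
Distinct values: {9.6 MHz, 10.4 MHz, 15.2 MHz, 17.6 MHz, 23.2 MHz}.

9.6 MHz, 10.4 MHz, 15.2 MHz, 17.6 MHz, 23.2 MHz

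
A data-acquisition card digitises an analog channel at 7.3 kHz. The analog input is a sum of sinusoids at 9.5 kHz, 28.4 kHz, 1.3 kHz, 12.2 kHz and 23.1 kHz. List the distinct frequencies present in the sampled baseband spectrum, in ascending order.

0.8 kHz, 1.2 kHz, 1.3 kHz, 2.2 kHz, 2.4 kHz

fs/2 = 3.65 kHz.
9.5 kHz mod fs = 2.2 kHz.
2.2 kHz ≤ fs/2 = 3.65 kHz, appears at 2.2 kHz.
28.4 kHz mod fs = 6.5 kHz.
6.5 kHz > fs/2 = 3.65 kHz, folds to fs − 6.5 kHz = 0.8 kHz.
1.3 kHz ≤ fs/2 = 3.65 kHz, passes unchanged.
12.2 kHz mod fs = 4.9 kHz.
4.9 kHz > fs/2 = 3.65 kHz, folds to fs − 4.9 kHz = 2.4 kHz.
23.1 kHz mod fs = 1.2 kHz.
1.2 kHz ≤ fs/2 = 3.65 kHz, appears at 1.2 kHz.
Distinct values: {0.8 kHz, 1.2 kHz, 1.3 kHz, 2.2 kHz, 2.4 kHz}.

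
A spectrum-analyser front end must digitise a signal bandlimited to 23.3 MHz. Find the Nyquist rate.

46.6 MHz

Nyquist rate = 2 × 23.3 MHz = 46.6 MHz.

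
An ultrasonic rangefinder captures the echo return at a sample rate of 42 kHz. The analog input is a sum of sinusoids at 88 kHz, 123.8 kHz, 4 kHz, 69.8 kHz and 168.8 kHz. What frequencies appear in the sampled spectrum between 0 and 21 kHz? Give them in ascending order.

0.8 kHz, 2.2 kHz, 4 kHz, 14.2 kHz

fs/2 = 21 kHz.
88 kHz mod fs = 4 kHz.
4 kHz ≤ fs/2 = 21 kHz, appears at 4 kHz.
123.8 kHz mod fs = 39.8 kHz.
39.8 kHz > fs/2 = 21 kHz, folds to fs − 39.8 kHz = 2.2 kHz.
4 kHz ≤ fs/2 = 21 kHz, passes unchanged.
69.8 kHz mod fs = 27.8 kHz.
27.8 kHz > fs/2 = 21 kHz, folds to fs − 27.8 kHz = 14.2 kHz.
168.8 kHz mod fs = 0.8 kHz.
0.8 kHz ≤ fs/2 = 21 kHz, appears at 0.8 kHz.
Distinct values: {0.8 kHz, 2.2 kHz, 4 kHz, 14.2 kHz}.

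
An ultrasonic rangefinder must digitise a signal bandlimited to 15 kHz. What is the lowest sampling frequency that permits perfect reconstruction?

Nyquist rate = 2 × 15 kHz = 30 kHz.

30 kHz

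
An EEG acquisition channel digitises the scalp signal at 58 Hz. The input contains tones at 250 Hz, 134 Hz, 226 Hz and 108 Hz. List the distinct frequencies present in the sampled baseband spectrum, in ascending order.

6 Hz, 8 Hz, 18 Hz

fs/2 = 29 Hz.
250 Hz mod fs = 18 Hz.
18 Hz ≤ fs/2 = 29 Hz, appears at 18 Hz.
134 Hz mod fs = 18 Hz.
18 Hz ≤ fs/2 = 29 Hz, appears at 18 Hz.
226 Hz mod fs = 52 Hz.
52 Hz > fs/2 = 29 Hz, folds to fs − 52 Hz = 6 Hz.
108 Hz mod fs = 50 Hz.
50 Hz > fs/2 = 29 Hz, folds to fs − 50 Hz = 8 Hz.
Distinct values: {6 Hz, 8 Hz, 18 Hz}.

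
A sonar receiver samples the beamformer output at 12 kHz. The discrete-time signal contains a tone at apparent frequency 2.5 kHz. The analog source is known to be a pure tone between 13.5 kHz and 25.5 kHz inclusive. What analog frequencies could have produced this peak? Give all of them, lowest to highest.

14.5 kHz, 21.5 kHz

Frequencies that alias to 2.5 kHz are k·fs ± 2.5 kHz for integer k ≥ 0.
k=0: 2.5 kHz.
k=1: 9.5 kHz, 14.5 kHz.
k=2: 21.5 kHz, 26.5 kHz.
k=3: 33.5 kHz, 38.5 kHz.
Within [13.5 kHz, 25.5 kHz]: 14.5 kHz, 21.5 kHz.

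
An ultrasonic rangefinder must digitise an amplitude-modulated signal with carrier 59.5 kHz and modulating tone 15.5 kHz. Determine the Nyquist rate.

AM sidebands sit at fc ± fm = 44 kHz and 75 kHz.
Highest-frequency component: 75 kHz.
Nyquist rate = 2 × 75 kHz = 150 kHz.

150 kHz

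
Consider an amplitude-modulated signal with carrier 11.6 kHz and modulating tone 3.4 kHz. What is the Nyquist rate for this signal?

30 kHz

AM sidebands sit at fc ± fm = 8.2 kHz and 15 kHz.
Highest-frequency component: 15 kHz.
Nyquist rate = 2 × 15 kHz = 30 kHz.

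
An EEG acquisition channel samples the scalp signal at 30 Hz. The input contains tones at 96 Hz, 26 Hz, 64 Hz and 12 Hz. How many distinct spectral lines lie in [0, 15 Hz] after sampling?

fs/2 = 15 Hz.
96 Hz mod fs = 6 Hz.
6 Hz ≤ fs/2 = 15 Hz, appears at 6 Hz.
26 Hz > fs/2 = 15 Hz, folds to fs − 26 Hz = 4 Hz.
64 Hz mod fs = 4 Hz.
4 Hz ≤ fs/2 = 15 Hz, appears at 4 Hz.
12 Hz ≤ fs/2 = 15 Hz, passes unchanged.
Distinct values: {4 Hz, 6 Hz, 12 Hz} → 3.

3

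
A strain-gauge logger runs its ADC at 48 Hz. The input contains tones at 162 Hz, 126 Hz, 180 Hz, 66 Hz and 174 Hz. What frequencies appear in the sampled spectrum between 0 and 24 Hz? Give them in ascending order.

fs/2 = 24 Hz.
162 Hz mod fs = 18 Hz.
18 Hz ≤ fs/2 = 24 Hz, appears at 18 Hz.
126 Hz mod fs = 30 Hz.
30 Hz > fs/2 = 24 Hz, folds to fs − 30 Hz = 18 Hz.
180 Hz mod fs = 36 Hz.
36 Hz > fs/2 = 24 Hz, folds to fs − 36 Hz = 12 Hz.
66 Hz mod fs = 18 Hz.
18 Hz ≤ fs/2 = 24 Hz, appears at 18 Hz.
174 Hz mod fs = 30 Hz.
30 Hz > fs/2 = 24 Hz, folds to fs − 30 Hz = 18 Hz.
Distinct values: {12 Hz, 18 Hz}.

12 Hz, 18 Hz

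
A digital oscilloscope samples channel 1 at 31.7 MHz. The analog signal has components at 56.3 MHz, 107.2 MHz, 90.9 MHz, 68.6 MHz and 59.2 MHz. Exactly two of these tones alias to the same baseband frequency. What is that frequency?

4.2 MHz

fs/2 = 15.85 MHz.
56.3 MHz mod fs = 24.6 MHz.
24.6 MHz > fs/2 = 15.85 MHz, folds to fs − 24.6 MHz = 7.1 MHz.
107.2 MHz mod fs = 12.1 MHz.
12.1 MHz ≤ fs/2 = 15.85 MHz, appears at 12.1 MHz.
90.9 MHz mod fs = 27.5 MHz.
27.5 MHz > fs/2 = 15.85 MHz, folds to fs − 27.5 MHz = 4.2 MHz.
68.6 MHz mod fs = 5.2 MHz.
5.2 MHz ≤ fs/2 = 15.85 MHz, appears at 5.2 MHz.
59.2 MHz mod fs = 27.5 MHz.
27.5 MHz > fs/2 = 15.85 MHz, folds to fs − 27.5 MHz = 4.2 MHz.
59.2 MHz and 90.9 MHz both map to 4.2 MHz.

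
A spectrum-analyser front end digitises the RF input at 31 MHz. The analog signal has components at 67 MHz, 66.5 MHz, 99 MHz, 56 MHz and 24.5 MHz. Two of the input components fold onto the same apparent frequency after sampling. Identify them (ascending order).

56 MHz, 99 MHz

fs/2 = 15.5 MHz.
67 MHz mod fs = 5 MHz.
5 MHz ≤ fs/2 = 15.5 MHz, appears at 5 MHz.
66.5 MHz mod fs = 4.5 MHz.
4.5 MHz ≤ fs/2 = 15.5 MHz, appears at 4.5 MHz.
99 MHz mod fs = 6 MHz.
6 MHz ≤ fs/2 = 15.5 MHz, appears at 6 MHz.
56 MHz mod fs = 25 MHz.
25 MHz > fs/2 = 15.5 MHz, folds to fs − 25 MHz = 6 MHz.
24.5 MHz > fs/2 = 15.5 MHz, folds to fs − 24.5 MHz = 6.5 MHz.
56 MHz and 99 MHz both map to 6 MHz.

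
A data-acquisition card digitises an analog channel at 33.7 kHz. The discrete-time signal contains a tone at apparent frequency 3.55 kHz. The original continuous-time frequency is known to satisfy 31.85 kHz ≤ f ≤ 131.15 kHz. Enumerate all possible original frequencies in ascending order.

Frequencies that alias to 3.55 kHz are k·fs ± 3.55 kHz for integer k ≥ 0.
k=0: 3.55 kHz.
k=1: 30.15 kHz, 37.25 kHz.
k=2: 63.85 kHz, 70.95 kHz.
k=3: 97.55 kHz, 104.65 kHz.
k=4: 131.25 kHz, 138.35 kHz.
Within [31.85 kHz, 131.15 kHz]: 37.25 kHz, 63.85 kHz, 70.95 kHz, 97.55 kHz, 104.65 kHz.

37.25 kHz, 63.85 kHz, 70.95 kHz, 97.55 kHz, 104.65 kHz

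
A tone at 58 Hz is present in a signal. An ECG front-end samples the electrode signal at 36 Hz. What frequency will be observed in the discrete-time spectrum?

58 Hz mod fs = 22 Hz.
22 Hz > fs/2 = 18 Hz, folds to fs − 22 Hz = 14 Hz.

14 Hz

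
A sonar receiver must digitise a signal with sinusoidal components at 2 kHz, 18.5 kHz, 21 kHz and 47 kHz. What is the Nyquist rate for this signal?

Highest-frequency component: 47 kHz.
Nyquist rate = 2 × 47 kHz = 94 kHz.

94 kHz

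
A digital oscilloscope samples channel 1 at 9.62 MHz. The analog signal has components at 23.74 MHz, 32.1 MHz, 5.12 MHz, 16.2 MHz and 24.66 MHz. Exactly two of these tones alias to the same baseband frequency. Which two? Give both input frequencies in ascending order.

fs/2 = 4.81 MHz.
23.74 MHz mod fs = 4.5 MHz.
4.5 MHz ≤ fs/2 = 4.81 MHz, appears at 4.5 MHz.
32.1 MHz mod fs = 3.24 MHz.
3.24 MHz ≤ fs/2 = 4.81 MHz, appears at 3.24 MHz.
5.12 MHz > fs/2 = 4.81 MHz, folds to fs − 5.12 MHz = 4.5 MHz.
16.2 MHz mod fs = 6.58 MHz.
6.58 MHz > fs/2 = 4.81 MHz, folds to fs − 6.58 MHz = 3.04 MHz.
24.66 MHz mod fs = 5.42 MHz.
5.42 MHz > fs/2 = 4.81 MHz, folds to fs − 5.42 MHz = 4.2 MHz.
5.12 MHz and 23.74 MHz both map to 4.5 MHz.

5.12 MHz, 23.74 MHz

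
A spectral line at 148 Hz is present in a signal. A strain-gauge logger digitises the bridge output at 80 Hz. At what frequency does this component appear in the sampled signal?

148 Hz mod fs = 68 Hz.
68 Hz > fs/2 = 40 Hz, folds to fs − 68 Hz = 12 Hz.

12 Hz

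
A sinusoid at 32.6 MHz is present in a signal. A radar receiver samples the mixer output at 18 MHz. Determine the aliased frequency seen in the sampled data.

32.6 MHz mod fs = 14.6 MHz.
14.6 MHz > fs/2 = 9 MHz, folds to fs − 14.6 MHz = 3.4 MHz.

3.4 MHz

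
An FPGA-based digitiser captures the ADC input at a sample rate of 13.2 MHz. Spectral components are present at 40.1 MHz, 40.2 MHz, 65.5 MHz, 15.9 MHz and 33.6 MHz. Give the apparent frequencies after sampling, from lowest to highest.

fs/2 = 6.6 MHz.
40.1 MHz mod fs = 0.5 MHz.
0.5 MHz ≤ fs/2 = 6.6 MHz, appears at 0.5 MHz.
40.2 MHz mod fs = 0.6 MHz.
0.6 MHz ≤ fs/2 = 6.6 MHz, appears at 0.6 MHz.
65.5 MHz mod fs = 12.7 MHz.
12.7 MHz > fs/2 = 6.6 MHz, folds to fs − 12.7 MHz = 0.5 MHz.
15.9 MHz mod fs = 2.7 MHz.
2.7 MHz ≤ fs/2 = 6.6 MHz, appears at 2.7 MHz.
33.6 MHz mod fs = 7.2 MHz.
7.2 MHz > fs/2 = 6.6 MHz, folds to fs − 7.2 MHz = 6 MHz.
Distinct values: {0.5 MHz, 0.6 MHz, 2.7 MHz, 6 MHz}.

0.5 MHz, 0.6 MHz, 2.7 MHz, 6 MHz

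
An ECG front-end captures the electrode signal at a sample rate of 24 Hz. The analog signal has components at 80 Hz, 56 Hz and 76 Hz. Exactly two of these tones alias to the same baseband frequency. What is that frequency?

8 Hz

fs/2 = 12 Hz.
80 Hz mod fs = 8 Hz.
8 Hz ≤ fs/2 = 12 Hz, appears at 8 Hz.
56 Hz mod fs = 8 Hz.
8 Hz ≤ fs/2 = 12 Hz, appears at 8 Hz.
76 Hz mod fs = 4 Hz.
4 Hz ≤ fs/2 = 12 Hz, appears at 4 Hz.
56 Hz and 80 Hz both map to 8 Hz.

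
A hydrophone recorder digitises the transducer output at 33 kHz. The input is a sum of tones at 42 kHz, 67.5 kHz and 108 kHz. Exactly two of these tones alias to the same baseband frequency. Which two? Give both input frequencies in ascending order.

fs/2 = 16.5 kHz.
42 kHz mod fs = 9 kHz.
9 kHz ≤ fs/2 = 16.5 kHz, appears at 9 kHz.
67.5 kHz mod fs = 1.5 kHz.
1.5 kHz ≤ fs/2 = 16.5 kHz, appears at 1.5 kHz.
108 kHz mod fs = 9 kHz.
9 kHz ≤ fs/2 = 16.5 kHz, appears at 9 kHz.
42 kHz and 108 kHz both map to 9 kHz.

42 kHz, 108 kHz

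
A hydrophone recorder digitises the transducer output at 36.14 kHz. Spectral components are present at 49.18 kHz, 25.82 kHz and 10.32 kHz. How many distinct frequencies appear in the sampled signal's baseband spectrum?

2

fs/2 = 18.07 kHz.
49.18 kHz mod fs = 13.04 kHz.
13.04 kHz ≤ fs/2 = 18.07 kHz, appears at 13.04 kHz.
25.82 kHz > fs/2 = 18.07 kHz, folds to fs − 25.82 kHz = 10.32 kHz.
10.32 kHz ≤ fs/2 = 18.07 kHz, passes unchanged.
Distinct values: {10.32 kHz, 13.04 kHz} → 2.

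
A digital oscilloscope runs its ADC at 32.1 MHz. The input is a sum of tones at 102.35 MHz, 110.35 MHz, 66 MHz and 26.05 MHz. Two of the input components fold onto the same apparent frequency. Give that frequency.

6.05 MHz

fs/2 = 16.05 MHz.
102.35 MHz mod fs = 6.05 MHz.
6.05 MHz ≤ fs/2 = 16.05 MHz, appears at 6.05 MHz.
110.35 MHz mod fs = 14.05 MHz.
14.05 MHz ≤ fs/2 = 16.05 MHz, appears at 14.05 MHz.
66 MHz mod fs = 1.8 MHz.
1.8 MHz ≤ fs/2 = 16.05 MHz, appears at 1.8 MHz.
26.05 MHz > fs/2 = 16.05 MHz, folds to fs − 26.05 MHz = 6.05 MHz.
26.05 MHz and 102.35 MHz both map to 6.05 MHz.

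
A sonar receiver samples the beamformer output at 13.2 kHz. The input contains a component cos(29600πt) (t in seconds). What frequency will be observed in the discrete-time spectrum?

1.6 kHz

ω = 29600π rad/s → f = ω/(2π) = 14800 Hz = 14.8 kHz.
14.8 kHz mod fs = 1.6 kHz.
1.6 kHz ≤ fs/2 = 6.6 kHz, appears at 1.6 kHz.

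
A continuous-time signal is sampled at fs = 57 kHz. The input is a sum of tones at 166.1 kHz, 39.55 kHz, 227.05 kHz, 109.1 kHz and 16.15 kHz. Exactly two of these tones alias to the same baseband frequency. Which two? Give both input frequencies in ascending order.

fs/2 = 28.5 kHz.
166.1 kHz mod fs = 52.1 kHz.
52.1 kHz > fs/2 = 28.5 kHz, folds to fs − 52.1 kHz = 4.9 kHz.
39.55 kHz > fs/2 = 28.5 kHz, folds to fs − 39.55 kHz = 17.45 kHz.
227.05 kHz mod fs = 56.05 kHz.
56.05 kHz > fs/2 = 28.5 kHz, folds to fs − 56.05 kHz = 0.95 kHz.
109.1 kHz mod fs = 52.1 kHz.
52.1 kHz > fs/2 = 28.5 kHz, folds to fs − 52.1 kHz = 4.9 kHz.
16.15 kHz ≤ fs/2 = 28.5 kHz, passes unchanged.
109.1 kHz and 166.1 kHz both map to 4.9 kHz.

109.1 kHz, 166.1 kHz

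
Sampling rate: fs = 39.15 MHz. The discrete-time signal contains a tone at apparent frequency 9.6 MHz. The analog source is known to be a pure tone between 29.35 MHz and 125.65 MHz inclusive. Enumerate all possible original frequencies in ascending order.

Frequencies that alias to 9.6 MHz are k·fs ± 9.6 MHz for integer k ≥ 0.
k=0: 9.6 MHz.
k=1: 29.55 MHz, 48.75 MHz.
k=2: 68.7 MHz, 87.9 MHz.
k=3: 107.85 MHz, 127.05 MHz.
k=4: 147 MHz, 166.2 MHz.
Within [29.35 MHz, 125.65 MHz]: 29.55 MHz, 48.75 MHz, 68.7 MHz, 87.9 MHz, 107.85 MHz.

29.55 MHz, 48.75 MHz, 68.7 MHz, 87.9 MHz, 107.85 MHz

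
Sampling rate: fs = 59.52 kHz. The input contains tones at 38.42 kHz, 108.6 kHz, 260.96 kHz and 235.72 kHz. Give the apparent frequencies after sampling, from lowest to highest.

fs/2 = 29.76 kHz.
38.42 kHz > fs/2 = 29.76 kHz, folds to fs − 38.42 kHz = 21.1 kHz.
108.6 kHz mod fs = 49.08 kHz.
49.08 kHz > fs/2 = 29.76 kHz, folds to fs − 49.08 kHz = 10.44 kHz.
260.96 kHz mod fs = 22.88 kHz.
22.88 kHz ≤ fs/2 = 29.76 kHz, appears at 22.88 kHz.
235.72 kHz mod fs = 57.16 kHz.
57.16 kHz > fs/2 = 29.76 kHz, folds to fs − 57.16 kHz = 2.36 kHz.
Distinct values: {2.36 kHz, 10.44 kHz, 21.1 kHz, 22.88 kHz}.

2.36 kHz, 10.44 kHz, 21.1 kHz, 22.88 kHz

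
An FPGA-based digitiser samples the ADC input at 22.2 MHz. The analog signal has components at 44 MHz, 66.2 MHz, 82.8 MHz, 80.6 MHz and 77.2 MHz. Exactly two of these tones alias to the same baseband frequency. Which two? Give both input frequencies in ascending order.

44 MHz, 66.2 MHz

fs/2 = 11.1 MHz.
44 MHz mod fs = 21.8 MHz.
21.8 MHz > fs/2 = 11.1 MHz, folds to fs − 21.8 MHz = 0.4 MHz.
66.2 MHz mod fs = 21.8 MHz.
21.8 MHz > fs/2 = 11.1 MHz, folds to fs − 21.8 MHz = 0.4 MHz.
82.8 MHz mod fs = 16.2 MHz.
16.2 MHz > fs/2 = 11.1 MHz, folds to fs − 16.2 MHz = 6 MHz.
80.6 MHz mod fs = 14 MHz.
14 MHz > fs/2 = 11.1 MHz, folds to fs − 14 MHz = 8.2 MHz.
77.2 MHz mod fs = 10.6 MHz.
10.6 MHz ≤ fs/2 = 11.1 MHz, appears at 10.6 MHz.
44 MHz and 66.2 MHz both map to 0.4 MHz.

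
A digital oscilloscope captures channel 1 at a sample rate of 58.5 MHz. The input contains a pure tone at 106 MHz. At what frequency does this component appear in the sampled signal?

11 MHz

106 MHz mod fs = 47.5 MHz.
47.5 MHz > fs/2 = 29.25 MHz, folds to fs − 47.5 MHz = 11 MHz.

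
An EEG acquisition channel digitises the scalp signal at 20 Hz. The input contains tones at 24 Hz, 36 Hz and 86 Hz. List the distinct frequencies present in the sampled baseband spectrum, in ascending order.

4 Hz, 6 Hz

fs/2 = 10 Hz.
24 Hz mod fs = 4 Hz.
4 Hz ≤ fs/2 = 10 Hz, appears at 4 Hz.
36 Hz mod fs = 16 Hz.
16 Hz > fs/2 = 10 Hz, folds to fs − 16 Hz = 4 Hz.
86 Hz mod fs = 6 Hz.
6 Hz ≤ fs/2 = 10 Hz, appears at 6 Hz.
Distinct values: {4 Hz, 6 Hz}.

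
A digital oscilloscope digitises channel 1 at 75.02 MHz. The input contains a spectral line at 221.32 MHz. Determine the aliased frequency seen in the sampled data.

221.32 MHz mod fs = 71.28 MHz.
71.28 MHz > fs/2 = 37.51 MHz, folds to fs − 71.28 MHz = 3.74 MHz.

3.74 MHz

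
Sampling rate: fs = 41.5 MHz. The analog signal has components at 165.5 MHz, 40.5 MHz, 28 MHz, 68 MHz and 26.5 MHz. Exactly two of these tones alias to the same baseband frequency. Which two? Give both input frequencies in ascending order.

26.5 MHz, 68 MHz

fs/2 = 20.75 MHz.
165.5 MHz mod fs = 41 MHz.
41 MHz > fs/2 = 20.75 MHz, folds to fs − 41 MHz = 0.5 MHz.
40.5 MHz > fs/2 = 20.75 MHz, folds to fs − 40.5 MHz = 1 MHz.
28 MHz > fs/2 = 20.75 MHz, folds to fs − 28 MHz = 13.5 MHz.
68 MHz mod fs = 26.5 MHz.
26.5 MHz > fs/2 = 20.75 MHz, folds to fs − 26.5 MHz = 15 MHz.
26.5 MHz > fs/2 = 20.75 MHz, folds to fs − 26.5 MHz = 15 MHz.
26.5 MHz and 68 MHz both map to 15 MHz.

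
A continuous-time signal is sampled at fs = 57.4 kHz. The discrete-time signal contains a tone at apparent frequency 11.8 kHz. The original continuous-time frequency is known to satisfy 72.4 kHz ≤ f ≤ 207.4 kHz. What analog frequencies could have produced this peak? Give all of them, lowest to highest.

Frequencies that alias to 11.8 kHz are k·fs ± 11.8 kHz for integer k ≥ 0.
k=0: 11.8 kHz.
k=1: 45.6 kHz, 69.2 kHz.
k=2: 103 kHz, 126.6 kHz.
k=3: 160.4 kHz, 184 kHz.
k=4: 217.8 kHz, 241.4 kHz.
Within [72.4 kHz, 207.4 kHz]: 103 kHz, 126.6 kHz, 160.4 kHz, 184 kHz.

103 kHz, 126.6 kHz, 160.4 kHz, 184 kHz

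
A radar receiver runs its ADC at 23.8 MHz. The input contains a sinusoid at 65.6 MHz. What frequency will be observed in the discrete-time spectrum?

5.8 MHz

65.6 MHz mod fs = 18 MHz.
18 MHz > fs/2 = 11.9 MHz, folds to fs − 18 MHz = 5.8 MHz.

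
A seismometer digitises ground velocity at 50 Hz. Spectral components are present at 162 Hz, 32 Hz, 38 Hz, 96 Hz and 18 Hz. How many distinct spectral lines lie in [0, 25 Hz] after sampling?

3

fs/2 = 25 Hz.
162 Hz mod fs = 12 Hz.
12 Hz ≤ fs/2 = 25 Hz, appears at 12 Hz.
32 Hz > fs/2 = 25 Hz, folds to fs − 32 Hz = 18 Hz.
38 Hz > fs/2 = 25 Hz, folds to fs − 38 Hz = 12 Hz.
96 Hz mod fs = 46 Hz.
46 Hz > fs/2 = 25 Hz, folds to fs − 46 Hz = 4 Hz.
18 Hz ≤ fs/2 = 25 Hz, passes unchanged.
Distinct values: {4 Hz, 12 Hz, 18 Hz} → 3.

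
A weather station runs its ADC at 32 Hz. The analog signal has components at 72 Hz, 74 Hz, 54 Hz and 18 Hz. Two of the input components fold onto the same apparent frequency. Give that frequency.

10 Hz

fs/2 = 16 Hz.
72 Hz mod fs = 8 Hz.
8 Hz ≤ fs/2 = 16 Hz, appears at 8 Hz.
74 Hz mod fs = 10 Hz.
10 Hz ≤ fs/2 = 16 Hz, appears at 10 Hz.
54 Hz mod fs = 22 Hz.
22 Hz > fs/2 = 16 Hz, folds to fs − 22 Hz = 10 Hz.
18 Hz > fs/2 = 16 Hz, folds to fs − 18 Hz = 14 Hz.
54 Hz and 74 Hz both map to 10 Hz.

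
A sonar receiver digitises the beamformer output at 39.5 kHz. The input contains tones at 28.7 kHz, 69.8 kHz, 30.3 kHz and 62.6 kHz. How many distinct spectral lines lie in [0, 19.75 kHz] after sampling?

3

fs/2 = 19.75 kHz.
28.7 kHz > fs/2 = 19.75 kHz, folds to fs − 28.7 kHz = 10.8 kHz.
69.8 kHz mod fs = 30.3 kHz.
30.3 kHz > fs/2 = 19.75 kHz, folds to fs − 30.3 kHz = 9.2 kHz.
30.3 kHz > fs/2 = 19.75 kHz, folds to fs − 30.3 kHz = 9.2 kHz.
62.6 kHz mod fs = 23.1 kHz.
23.1 kHz > fs/2 = 19.75 kHz, folds to fs − 23.1 kHz = 16.4 kHz.
Distinct values: {9.2 kHz, 10.8 kHz, 16.4 kHz} → 3.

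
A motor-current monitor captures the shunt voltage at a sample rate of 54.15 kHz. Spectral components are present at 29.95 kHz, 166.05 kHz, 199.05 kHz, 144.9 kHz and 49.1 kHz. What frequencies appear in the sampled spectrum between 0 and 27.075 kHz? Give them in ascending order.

fs/2 = 27.075 kHz.
29.95 kHz > fs/2 = 27.075 kHz, folds to fs − 29.95 kHz = 24.2 kHz.
166.05 kHz mod fs = 3.6 kHz.
3.6 kHz ≤ fs/2 = 27.075 kHz, appears at 3.6 kHz.
199.05 kHz mod fs = 36.6 kHz.
36.6 kHz > fs/2 = 27.075 kHz, folds to fs − 36.6 kHz = 17.55 kHz.
144.9 kHz mod fs = 36.6 kHz.
36.6 kHz > fs/2 = 27.075 kHz, folds to fs − 36.6 kHz = 17.55 kHz.
49.1 kHz > fs/2 = 27.075 kHz, folds to fs − 49.1 kHz = 5.05 kHz.
Distinct values: {3.6 kHz, 5.05 kHz, 17.55 kHz, 24.2 kHz}.

3.6 kHz, 5.05 kHz, 17.55 kHz, 24.2 kHz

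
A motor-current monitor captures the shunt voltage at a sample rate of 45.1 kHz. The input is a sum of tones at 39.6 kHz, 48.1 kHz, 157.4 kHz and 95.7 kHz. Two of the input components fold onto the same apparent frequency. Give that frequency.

fs/2 = 22.55 kHz.
39.6 kHz > fs/2 = 22.55 kHz, folds to fs − 39.6 kHz = 5.5 kHz.
48.1 kHz mod fs = 3 kHz.
3 kHz ≤ fs/2 = 22.55 kHz, appears at 3 kHz.
157.4 kHz mod fs = 22.1 kHz.
22.1 kHz ≤ fs/2 = 22.55 kHz, appears at 22.1 kHz.
95.7 kHz mod fs = 5.5 kHz.
5.5 kHz ≤ fs/2 = 22.55 kHz, appears at 5.5 kHz.
39.6 kHz and 95.7 kHz both map to 5.5 kHz.

5.5 kHz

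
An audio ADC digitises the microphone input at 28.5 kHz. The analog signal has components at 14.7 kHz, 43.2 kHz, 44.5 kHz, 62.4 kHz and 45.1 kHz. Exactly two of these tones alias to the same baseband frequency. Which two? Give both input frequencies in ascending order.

fs/2 = 14.25 kHz.
14.7 kHz > fs/2 = 14.25 kHz, folds to fs − 14.7 kHz = 13.8 kHz.
43.2 kHz mod fs = 14.7 kHz.
14.7 kHz > fs/2 = 14.25 kHz, folds to fs − 14.7 kHz = 13.8 kHz.
44.5 kHz mod fs = 16 kHz.
16 kHz > fs/2 = 14.25 kHz, folds to fs − 16 kHz = 12.5 kHz.
62.4 kHz mod fs = 5.4 kHz.
5.4 kHz ≤ fs/2 = 14.25 kHz, appears at 5.4 kHz.
45.1 kHz mod fs = 16.6 kHz.
16.6 kHz > fs/2 = 14.25 kHz, folds to fs − 16.6 kHz = 11.9 kHz.
14.7 kHz and 43.2 kHz both map to 13.8 kHz.

14.7 kHz, 43.2 kHz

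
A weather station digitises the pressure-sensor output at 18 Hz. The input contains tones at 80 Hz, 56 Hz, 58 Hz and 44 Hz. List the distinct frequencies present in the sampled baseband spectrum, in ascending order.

2 Hz, 4 Hz, 8 Hz

fs/2 = 9 Hz.
80 Hz mod fs = 8 Hz.
8 Hz ≤ fs/2 = 9 Hz, appears at 8 Hz.
56 Hz mod fs = 2 Hz.
2 Hz ≤ fs/2 = 9 Hz, appears at 2 Hz.
58 Hz mod fs = 4 Hz.
4 Hz ≤ fs/2 = 9 Hz, appears at 4 Hz.
44 Hz mod fs = 8 Hz.
8 Hz ≤ fs/2 = 9 Hz, appears at 8 Hz.
Distinct values: {2 Hz, 4 Hz, 8 Hz}.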